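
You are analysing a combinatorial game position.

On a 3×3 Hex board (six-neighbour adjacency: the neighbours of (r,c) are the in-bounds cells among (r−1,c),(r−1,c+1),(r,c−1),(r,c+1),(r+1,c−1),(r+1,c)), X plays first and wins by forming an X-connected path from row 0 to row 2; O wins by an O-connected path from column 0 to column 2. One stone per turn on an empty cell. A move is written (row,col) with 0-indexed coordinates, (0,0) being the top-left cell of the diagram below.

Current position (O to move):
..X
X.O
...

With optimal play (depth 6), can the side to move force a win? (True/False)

O winning at [..X/X.O/...]: True

[..X/X.O/...] O move#1: (0,0):-1/O.X/X.O/..., (0,1):-1/.OX/X.O/..., (1,1):-1/..X/XOO/..., (2,0):+1/..X/X.O/O..*, (2,1):-1/..X/X.O/.O., (2,2):-1/..X/X.O/..O
[..X/X.O/O..] X move#2: (0,0):-1/X.X/X.O/O..*, (0,1):-1/.XX/X.O/O.., (1,1):-1/..X/XXO/O.., (2,1):-1/..X/X.O/OX., (2,2):-1/..X/X.O/O.X
[X.X/X.O/O..] O move#3: (0,1):+1/XOX/X.O/O..*, (1,1):+1/X.X/XOO/O.., (2,1):+1/X.X/X.O/OO., (2,2):+1/X.X/X.O/O.O
[XOX/X.O/O..] X move#4: (1,1):-1/XOX/XXO/O..*, (2,1):-1/XOX/X.O/OX., (2,2):-1/XOX/X.O/O.X
[XOX/XXO/O..] O move#5: (2,1):+1/XOX/XXO/OO.*, (2,2):-1/XOX/XXO/O.O
[XOX/XXO/OO.] end (terminal -1, X#6); searched ..X/X.O/... to 6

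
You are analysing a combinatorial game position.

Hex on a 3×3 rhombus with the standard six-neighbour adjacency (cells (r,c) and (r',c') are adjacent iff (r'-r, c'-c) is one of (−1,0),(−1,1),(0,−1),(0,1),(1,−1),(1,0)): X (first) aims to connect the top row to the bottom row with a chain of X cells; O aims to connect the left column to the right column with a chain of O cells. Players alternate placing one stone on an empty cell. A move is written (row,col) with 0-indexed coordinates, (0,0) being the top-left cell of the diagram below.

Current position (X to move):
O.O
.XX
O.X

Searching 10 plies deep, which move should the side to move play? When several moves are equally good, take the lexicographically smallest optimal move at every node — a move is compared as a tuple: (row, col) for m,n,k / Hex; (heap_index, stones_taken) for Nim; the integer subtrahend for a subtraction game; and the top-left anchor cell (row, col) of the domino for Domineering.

p1 X@[O.O/.XX/O.X]: (0,1)[OXO/.XX/O.X]+1* (1,0)[O.O/XXX/O.X]-1 (2,1)[O.O/.XX/OXX]-1
p2 O@[OXO/.XX/O.X] terminal -1; root [O.O/.XX/O.X] d10

X's best at [O.O/.XX/O.X]: (0,1)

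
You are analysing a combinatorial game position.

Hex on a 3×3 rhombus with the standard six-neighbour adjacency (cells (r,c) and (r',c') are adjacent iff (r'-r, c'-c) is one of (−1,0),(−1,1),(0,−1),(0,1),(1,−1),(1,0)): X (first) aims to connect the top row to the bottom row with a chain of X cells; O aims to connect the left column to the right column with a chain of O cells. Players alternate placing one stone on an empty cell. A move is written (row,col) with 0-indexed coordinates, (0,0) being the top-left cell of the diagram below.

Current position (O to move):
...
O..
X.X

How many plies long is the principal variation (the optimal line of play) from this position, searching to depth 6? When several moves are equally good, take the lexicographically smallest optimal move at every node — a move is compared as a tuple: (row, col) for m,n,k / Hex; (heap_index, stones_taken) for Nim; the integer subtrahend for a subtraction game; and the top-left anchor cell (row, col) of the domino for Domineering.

PV length from [.../O../X.X]: 3 plies

[.../O../X.X] O move#1: (0,0):-1/O../O../X.X, (0,1):-1/.O./O../X.X, (0,2):+1/..O/O../X.X*, (1,1):+1/.../OO./X.X, (1,2):-1/.../O.O/X.X, (2,1):-1/.../O../XOX
[..O/O../X.X] X move#2: (0,0):-1/X.O/O../X.X*, (0,1):-1/.XO/O../X.X, (1,1):-1/..O/OX./X.X, (1,2):-1/..O/O.X/X.X, (2,1):-1/..O/O../XXX
[X.O/O../X.X] O move#3: (0,1):+1/XOO/O../X.X*, (1,1):+1/X.O/OO./X.X, (1,2):+1/X.O/O.O/X.X, (2,1):+1/X.O/O../XOX
[XOO/O../X.X] end (terminal -1, X#4); searched .../O../X.X to 6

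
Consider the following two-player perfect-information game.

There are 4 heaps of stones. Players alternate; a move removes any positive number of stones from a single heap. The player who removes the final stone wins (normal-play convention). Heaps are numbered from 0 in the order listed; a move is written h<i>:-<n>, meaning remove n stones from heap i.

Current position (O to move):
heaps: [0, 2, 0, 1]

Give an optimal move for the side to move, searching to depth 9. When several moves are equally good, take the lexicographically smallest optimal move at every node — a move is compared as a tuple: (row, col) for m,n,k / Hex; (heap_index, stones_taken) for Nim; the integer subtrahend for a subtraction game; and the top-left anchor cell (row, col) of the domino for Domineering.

ply 1, O at (0,2,0,1) | h1:-1=+1→(0,1,0,1)*; h1:-2=-1→(0,0,0,1); h3:-1=-1→(0,2,0,0)
ply 2, X at (0,1,0,1) | h1:-1=-1→(0,0,0,1)*; h3:-1=-1→(0,1,0,0)
ply 3, O at (0,0,0,1) | h3:-1=+1→(0,0,0,0)*
ply 4: (0,0,0,0) is terminal -1 (X); from (0,2,0,1) depth 9

O's best at [(0,2,0,1)]: h1:-1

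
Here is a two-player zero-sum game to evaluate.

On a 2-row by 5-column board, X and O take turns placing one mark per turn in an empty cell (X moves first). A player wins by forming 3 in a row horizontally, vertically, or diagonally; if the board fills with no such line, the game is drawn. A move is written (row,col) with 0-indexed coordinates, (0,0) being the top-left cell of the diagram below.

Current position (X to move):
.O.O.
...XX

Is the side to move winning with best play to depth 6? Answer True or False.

X winning at [.O.O./...XX]: True

p1 X@[.O.O./...XX]: (0,0)[XO.O./...XX]-1 (0,2)[.OXO./...XX]+0 (0,4)[.O.OX/...XX]-1 (1,0)[.O.O./X..XX]-1 (1,1)[.O.O./.X.XX]-1 (1,2)[.O.O./..XXX]+1*
p2 O@[.O.O./..XXX] terminal -1; root [.O.O./...XX] d6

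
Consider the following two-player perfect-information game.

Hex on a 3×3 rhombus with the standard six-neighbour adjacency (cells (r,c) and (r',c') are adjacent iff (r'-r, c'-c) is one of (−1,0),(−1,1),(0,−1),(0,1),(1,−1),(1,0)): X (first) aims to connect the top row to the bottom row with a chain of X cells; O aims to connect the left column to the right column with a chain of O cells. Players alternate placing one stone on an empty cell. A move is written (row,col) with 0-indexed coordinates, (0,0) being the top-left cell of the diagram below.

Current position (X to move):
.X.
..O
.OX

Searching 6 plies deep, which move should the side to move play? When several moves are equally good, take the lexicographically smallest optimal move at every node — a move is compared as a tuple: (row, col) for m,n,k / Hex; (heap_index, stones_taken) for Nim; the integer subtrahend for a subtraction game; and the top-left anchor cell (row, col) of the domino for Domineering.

X's best at [.X./..O/.OX]: (2,0)

p1 X@[.X./..O/.OX]: (0,0)[XX./..O/.OX]-1 (0,2)[.XX/..O/.OX]-1 (1,0)[.X./X.O/.OX]-1 (1,1)[.X./.XO/.OX]-1 (2,0)[.X./..O/XOX]+1*
p2 O@[.X./..O/XOX]: (0,0)[OX./..O/XOX]-1* (0,2)[.XO/..O/XOX]-1 (1,0)[.X./O.O/XOX]-1 (1,1)[.X./.OO/XOX]-1
p3 X@[OX./..O/XOX]: (0,2)[OXX/..O/XOX]+1* (1,0)[OX./X.O/XOX]+1 (1,1)[OX./.XO/XOX]+1
p4 O@[OXX/..O/XOX]: (1,0)[OXX/O.O/XOX]-1* (1,1)[OXX/.OO/XOX]-1
p5 X@[OXX/O.O/XOX]: (1,1)[OXX/OXO/XOX]+1*
p6 O@[OXX/OXO/XOX] terminal -1; root [.X./..O/.OX] d6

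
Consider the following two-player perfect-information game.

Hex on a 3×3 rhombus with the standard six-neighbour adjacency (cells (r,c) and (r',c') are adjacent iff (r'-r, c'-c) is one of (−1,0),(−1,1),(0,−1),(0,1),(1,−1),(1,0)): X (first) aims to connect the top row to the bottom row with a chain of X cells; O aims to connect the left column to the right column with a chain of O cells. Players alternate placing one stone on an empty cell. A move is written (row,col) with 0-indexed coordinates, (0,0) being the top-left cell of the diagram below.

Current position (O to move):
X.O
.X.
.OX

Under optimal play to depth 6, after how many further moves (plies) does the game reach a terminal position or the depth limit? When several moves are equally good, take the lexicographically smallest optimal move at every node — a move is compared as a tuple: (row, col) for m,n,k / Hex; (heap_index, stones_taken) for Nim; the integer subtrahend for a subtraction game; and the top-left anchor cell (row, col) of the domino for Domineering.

[X.O/.X./.OX] O move#1: (0,1):-1/XOO/.X./.OX*, (1,0):-1/X.O/OX./.OX, (1,2):-1/X.O/.XO/.OX, (2,0):-1/X.O/.X./OOX
[XOO/.X./.OX] X move#2: (1,0):+1/XOO/XX./.OX*, (1,2):-1/XOO/.XX/.OX, (2,0):-1/XOO/.X./XOX
[XOO/XX./.OX] O move#3: (1,2):-1/XOO/XXO/.OX*, (2,0):-1/XOO/XX./OOX
[XOO/XXO/.OX] X move#4: (2,0):+1/XOO/XXO/XOX*
[XOO/XXO/XOX] end (terminal -1, O#5); searched X.O/.X./.OX to 6

PV length from [X.O/.X./.OX]: 4 plies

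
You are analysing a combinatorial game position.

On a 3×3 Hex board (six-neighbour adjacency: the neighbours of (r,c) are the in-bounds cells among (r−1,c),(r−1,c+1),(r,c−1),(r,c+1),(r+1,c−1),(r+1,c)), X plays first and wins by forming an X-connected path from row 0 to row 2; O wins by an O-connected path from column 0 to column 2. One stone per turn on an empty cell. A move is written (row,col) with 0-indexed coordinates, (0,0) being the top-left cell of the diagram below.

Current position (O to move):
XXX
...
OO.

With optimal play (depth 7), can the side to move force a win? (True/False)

O winning at [XXX/.../OO.]: True

p1 O@[XXX/.../OO.]: (1,0)[XXX/O../OO.]+1* (1,1)[XXX/.O./OO.]+1 (1,2)[XXX/..O/OO.]+1 (2,2)[XXX/.../OOO]+1
p2 X@[XXX/O../OO.]: (1,1)[XXX/OX./OO.]-1* (1,2)[XXX/O.X/OO.]-1 (2,2)[XXX/O../OOX]-1
p3 O@[XXX/OX./OO.]: (1,2)[XXX/OXO/OO.]+1* (2,2)[XXX/OX./OOO]+1
p4 X@[XXX/OXO/OO.] terminal -1; root [XXX/.../OO.] d7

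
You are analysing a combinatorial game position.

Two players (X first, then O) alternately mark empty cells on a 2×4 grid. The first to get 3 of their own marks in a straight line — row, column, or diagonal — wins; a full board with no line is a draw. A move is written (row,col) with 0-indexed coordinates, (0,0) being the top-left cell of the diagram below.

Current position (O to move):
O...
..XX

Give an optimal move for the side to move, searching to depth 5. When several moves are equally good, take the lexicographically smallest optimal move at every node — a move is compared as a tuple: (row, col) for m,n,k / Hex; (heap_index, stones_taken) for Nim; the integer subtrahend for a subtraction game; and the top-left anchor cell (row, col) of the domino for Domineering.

O's best at [O.../..XX]: (1,1)

[O.../..XX] O move#1: (0,1):-1/OO../..XX, (0,2):-1/O.O./..XX, (0,3):-1/O..O/..XX, (1,0):-1/O.../O.XX, (1,1):+0/O.../.OXX*
[O.../.OXX] X move#2: (0,1):+0/OX../.OXX*, (0,2):+0/O.X./.OXX, (0,3):+0/O..X/.OXX, (1,0):+0/O.../XOXX
[OX../.OXX] O move#3: (0,2):+0/OXO./.OXX*, (0,3):+0/OX.O/.OXX, (1,0):+0/OX../OOXX
[OXO./.OXX] X move#4: (0,3):+0/OXOX/.OXX*, (1,0):+0/OXO./XOXX
[OXOX/.OXX] O move#5: (1,0):+0/OXOX/OOXX*
[OXOX/OOXX] end (terminal +0, X#6); searched O.../..XX to 5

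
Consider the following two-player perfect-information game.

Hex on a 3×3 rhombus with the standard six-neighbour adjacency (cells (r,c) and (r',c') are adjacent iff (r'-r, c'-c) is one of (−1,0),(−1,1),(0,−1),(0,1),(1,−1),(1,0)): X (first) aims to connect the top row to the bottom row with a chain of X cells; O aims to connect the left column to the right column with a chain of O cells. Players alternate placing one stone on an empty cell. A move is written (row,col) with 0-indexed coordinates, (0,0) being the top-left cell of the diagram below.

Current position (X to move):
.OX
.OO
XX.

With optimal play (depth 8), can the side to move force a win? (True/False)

ply 1, X at .OX/.OO/XX. | (0,0)=-1→XOX/.OO/XX.*; (1,0)=-1→.OX/XOO/XX.; (2,2)=-1→.OX/.OO/XXX
ply 2, O at XOX/.OO/XX. | (1,0)=+1→XOX/OOO/XX.*; (2,2)=-1→XOX/.OO/XXO
ply 3: XOX/OOO/XX. is terminal -1 (X); from .OX/.OO/XX. depth 8

X winning at [.OX/.OO/XX.]: False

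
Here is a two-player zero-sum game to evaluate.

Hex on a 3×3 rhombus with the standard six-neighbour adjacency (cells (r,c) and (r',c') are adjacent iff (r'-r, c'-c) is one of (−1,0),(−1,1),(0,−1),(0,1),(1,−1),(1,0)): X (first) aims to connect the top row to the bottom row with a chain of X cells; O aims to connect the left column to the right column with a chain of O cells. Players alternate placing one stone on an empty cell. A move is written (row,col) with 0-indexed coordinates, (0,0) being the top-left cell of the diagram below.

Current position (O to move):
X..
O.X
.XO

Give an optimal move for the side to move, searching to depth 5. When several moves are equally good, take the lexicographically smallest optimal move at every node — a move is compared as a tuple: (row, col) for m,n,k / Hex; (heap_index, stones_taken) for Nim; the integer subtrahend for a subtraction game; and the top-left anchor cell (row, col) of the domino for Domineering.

p1 O@[X../O.X/.XO]: (0,1)[XO./O.X/.XO]-1 (0,2)[X.O/O.X/.XO]+1* (1,1)[X../OOX/.XO]-1 (2,0)[X../O.X/OXO]-1
p2 X@[X.O/O.X/.XO]: (0,1)[XXO/O.X/.XO]-1* (1,1)[X.O/OXX/.XO]-1 (2,0)[X.O/O.X/XXO]-1
p3 O@[XXO/O.X/.XO]: (1,1)[XXO/OOX/.XO]+1* (2,0)[XXO/O.X/OXO]-1
p4 X@[XXO/OOX/.XO] terminal -1; root [X../O.X/.XO] d5

O's best at [X../O.X/.XO]: (0,2)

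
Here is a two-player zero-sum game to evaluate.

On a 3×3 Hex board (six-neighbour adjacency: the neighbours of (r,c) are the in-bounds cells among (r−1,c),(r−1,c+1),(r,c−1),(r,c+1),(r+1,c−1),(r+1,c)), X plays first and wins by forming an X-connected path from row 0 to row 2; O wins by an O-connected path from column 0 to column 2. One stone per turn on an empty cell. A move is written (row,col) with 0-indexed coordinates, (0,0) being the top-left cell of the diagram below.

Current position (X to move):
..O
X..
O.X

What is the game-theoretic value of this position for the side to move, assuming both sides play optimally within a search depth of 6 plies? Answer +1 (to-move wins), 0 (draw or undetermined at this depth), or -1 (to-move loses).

p1 X@[..O/X../O.X]: (0,0)[X.O/X../O.X]-1 (0,1)[.XO/X../O.X]-1 (1,1)[..O/XX./O.X]+1* (1,2)[..O/X.X/O.X]-1 (2,1)[..O/X../OXX]-1
p2 O@[..O/XX./O.X]: (0,0)[O.O/XX./O.X]-1* (0,1)[.OO/XX./O.X]-1 (1,2)[..O/XXO/O.X]-1 (2,1)[..O/XX./OOX]-1
p3 X@[O.O/XX./O.X]: (0,1)[OXO/XX./O.X]+1* (1,2)[O.O/XXX/O.X]-1 (2,1)[O.O/XX./OXX]-1
p4 O@[OXO/XX./O.X]: (1,2)[OXO/XXO/O.X]-1* (2,1)[OXO/XX./OOX]-1
p5 X@[OXO/XXO/O.X]: (2,1)[OXO/XXO/OXX]+1*
p6 O@[OXO/XXO/OXX] terminal -1; root [..O/X../O.X] d6

value(..O/X../O.X, X) = +1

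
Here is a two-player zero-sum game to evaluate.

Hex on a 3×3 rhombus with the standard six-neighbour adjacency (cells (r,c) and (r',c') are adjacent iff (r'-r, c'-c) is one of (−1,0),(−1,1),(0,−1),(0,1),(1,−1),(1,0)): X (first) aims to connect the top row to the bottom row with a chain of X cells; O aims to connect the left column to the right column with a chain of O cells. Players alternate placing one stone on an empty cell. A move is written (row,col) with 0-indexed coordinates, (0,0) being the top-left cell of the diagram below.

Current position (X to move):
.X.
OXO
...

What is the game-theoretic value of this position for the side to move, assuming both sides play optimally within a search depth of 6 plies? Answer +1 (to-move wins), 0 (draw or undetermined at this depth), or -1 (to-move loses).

[.X./OXO/...] X move#1: (0,0):+1/XX./OXO/...*, (0,2):+1/.XX/OXO/..., (2,0):+1/.X./OXO/X.., (2,1):+1/.X./OXO/.X., (2,2):+1/.X./OXO/..X
[XX./OXO/...] O move#2: (0,2):-1/XXO/OXO/...*, (2,0):-1/XX./OXO/O.., (2,1):-1/XX./OXO/.O., (2,2):-1/XX./OXO/..O
[XXO/OXO/...] X move#3: (2,0):+1/XXO/OXO/X..*, (2,1):+1/XXO/OXO/.X., (2,2):+1/XXO/OXO/..X
[XXO/OXO/X..] end (terminal -1, O#4); searched .X./OXO/... to 6

value(.X./OXO/..., X) = +1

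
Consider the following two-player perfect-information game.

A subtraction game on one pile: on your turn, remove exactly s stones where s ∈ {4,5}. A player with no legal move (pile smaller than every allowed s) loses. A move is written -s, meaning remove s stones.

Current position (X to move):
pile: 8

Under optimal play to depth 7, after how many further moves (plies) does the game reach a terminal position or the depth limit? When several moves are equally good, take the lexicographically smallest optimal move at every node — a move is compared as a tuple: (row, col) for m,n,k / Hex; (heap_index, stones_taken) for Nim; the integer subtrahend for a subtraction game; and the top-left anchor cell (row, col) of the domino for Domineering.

PV length from [8]: 1 ply

p1 X@[8]: -4[4]-1 -5[3]+1*
p2 O@[3] terminal -1; root [8] d7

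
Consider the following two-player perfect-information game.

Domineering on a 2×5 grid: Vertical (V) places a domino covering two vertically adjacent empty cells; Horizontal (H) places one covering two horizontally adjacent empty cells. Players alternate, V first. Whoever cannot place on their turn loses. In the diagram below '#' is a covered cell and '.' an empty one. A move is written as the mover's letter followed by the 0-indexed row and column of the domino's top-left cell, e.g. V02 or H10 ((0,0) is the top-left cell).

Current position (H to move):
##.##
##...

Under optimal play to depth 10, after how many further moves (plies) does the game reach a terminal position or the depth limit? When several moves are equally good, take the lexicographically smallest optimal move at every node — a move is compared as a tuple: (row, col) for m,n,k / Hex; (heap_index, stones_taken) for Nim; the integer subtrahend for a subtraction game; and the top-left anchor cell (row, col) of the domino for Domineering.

[##.##/##...] H move#1: H12:+1/##.##/####.*, H13:-1/##.##/##.##
[##.##/####.] end (terminal -1, V#2); searched ##.##/##... to 10

PV length from [##.##/##...]: 1 ply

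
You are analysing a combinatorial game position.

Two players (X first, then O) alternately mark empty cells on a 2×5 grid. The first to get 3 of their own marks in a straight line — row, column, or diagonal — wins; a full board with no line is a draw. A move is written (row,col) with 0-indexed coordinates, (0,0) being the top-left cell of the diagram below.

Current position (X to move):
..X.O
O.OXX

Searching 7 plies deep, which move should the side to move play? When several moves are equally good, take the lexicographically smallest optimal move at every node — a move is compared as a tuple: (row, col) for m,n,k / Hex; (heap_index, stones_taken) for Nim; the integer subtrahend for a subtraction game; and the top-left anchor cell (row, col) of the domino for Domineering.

X's best at [..X.O/O.OXX]: (1,1)

[..X.O/O.OXX] X move#1: (0,0):-1/X.X.O/O.OXX, (0,1):-1/.XX.O/O.OXX, (0,3):-1/..XXO/O.OXX, (1,1):+0/..X.O/OXOXX*
[..X.O/OXOXX] O move#2: (0,0):+0/O.X.O/OXOXX*, (0,1):+0/.OX.O/OXOXX, (0,3):+0/..XOO/OXOXX
[O.X.O/OXOXX] X move#3: (0,1):+0/OXX.O/OXOXX*, (0,3):+0/O.XXO/OXOXX
[OXX.O/OXOXX] O move#4: (0,3):+0/OXXOO/OXOXX*
[OXXOO/OXOXX] end (terminal +0, X#5); searched ..X.O/O.OXX to 7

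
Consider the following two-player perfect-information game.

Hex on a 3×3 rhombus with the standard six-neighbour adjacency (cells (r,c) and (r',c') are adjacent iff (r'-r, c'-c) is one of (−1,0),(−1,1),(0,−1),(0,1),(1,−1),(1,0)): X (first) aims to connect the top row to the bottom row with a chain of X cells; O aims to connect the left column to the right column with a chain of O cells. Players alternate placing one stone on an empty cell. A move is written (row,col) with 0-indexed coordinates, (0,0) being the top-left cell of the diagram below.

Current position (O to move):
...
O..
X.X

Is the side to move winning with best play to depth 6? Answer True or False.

O winning at [.../O../X.X]: True

[.../O../X.X] O move#1: (0,0):-1/O../O../X.X, (0,1):-1/.O./O../X.X, (0,2):+1/..O/O../X.X*, (1,1):+1/.../OO./X.X, (1,2):-1/.../O.O/X.X, (2,1):-1/.../O../XOX
[..O/O../X.X] X move#2: (0,0):-1/X.O/O../X.X*, (0,1):-1/.XO/O../X.X, (1,1):-1/..O/OX./X.X, (1,2):-1/..O/O.X/X.X, (2,1):-1/..O/O../XXX
[X.O/O../X.X] O move#3: (0,1):+1/XOO/O../X.X*, (1,1):+1/X.O/OO./X.X, (1,2):+1/X.O/O.O/X.X, (2,1):+1/X.O/O../XOX
[XOO/O../X.X] end (terminal -1, X#4); searched .../O../X.X to 6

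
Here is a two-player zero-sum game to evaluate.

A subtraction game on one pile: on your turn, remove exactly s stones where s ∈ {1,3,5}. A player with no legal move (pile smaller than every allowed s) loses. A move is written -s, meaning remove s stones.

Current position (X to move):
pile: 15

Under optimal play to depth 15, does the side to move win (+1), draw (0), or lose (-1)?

value(15, X) = +1

p1 X@[15]: -1[14]+1* -3[12]+1 -5[10]+1
p2 O@[14]: -1[13]-1* -3[11]-1 -5[9]-1
p3 X@[13]: -1[12]+1* -3[10]+1 -5[8]+1
p4 O@[12]: -1[11]-1* -3[9]-1 -5[7]-1
p5 X@[11]: -1[10]+1* -3[8]+1 -5[6]+1
p6 O@[10]: -1[9]-1* -3[7]-1 -5[5]-1
p7 X@[9]: -1[8]+1* -3[6]+1 -5[4]+1
p8 O@[8]: -1[7]-1* -3[5]-1 -5[3]-1
p9 X@[7]: -1[6]+1* -3[4]+1 -5[2]+1
p10 O@[6]: -1[5]-1* -3[3]-1 -5[1]-1
p11 X@[5]: -1[4]+1* -3[2]+1 -5[0]+1
p12 O@[4]: -1[3]-1* -3[1]-1
p13 X@[3]: -1[2]+1* -3[0]+1
p14 O@[2]: -1[1]-1*
p15 X@[1]: -1[0]+1*
p16 O@[0] terminal -1; root [15] d15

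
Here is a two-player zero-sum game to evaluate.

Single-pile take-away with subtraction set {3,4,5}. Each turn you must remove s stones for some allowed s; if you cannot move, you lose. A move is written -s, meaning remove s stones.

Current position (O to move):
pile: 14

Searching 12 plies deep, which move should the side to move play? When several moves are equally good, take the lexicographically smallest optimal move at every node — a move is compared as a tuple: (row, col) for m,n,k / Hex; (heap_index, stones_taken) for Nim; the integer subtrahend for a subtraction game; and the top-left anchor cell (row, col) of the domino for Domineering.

O's best at [14]: -4

[14] O move#1: -3:-1/11, -4:+1/10*, -5:+1/9
[10] X move#2: -3:-1/7*, -4:-1/6, -5:-1/5
[7] O move#3: -3:-1/4, -4:-1/3, -5:+1/2*
[2] end (terminal -1, X#4); searched 14 to 12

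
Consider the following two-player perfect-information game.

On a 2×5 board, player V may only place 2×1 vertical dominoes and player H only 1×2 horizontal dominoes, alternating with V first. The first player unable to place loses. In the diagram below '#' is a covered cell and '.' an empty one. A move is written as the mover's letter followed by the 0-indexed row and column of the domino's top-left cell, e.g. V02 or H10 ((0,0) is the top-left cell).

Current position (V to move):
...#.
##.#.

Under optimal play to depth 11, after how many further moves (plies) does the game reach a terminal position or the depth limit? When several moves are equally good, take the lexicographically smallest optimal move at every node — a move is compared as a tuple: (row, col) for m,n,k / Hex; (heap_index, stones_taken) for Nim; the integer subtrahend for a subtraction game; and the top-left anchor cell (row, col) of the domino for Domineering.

[...#./##.#.] V move#1: V02:+1/..##./####.*, V04:-1/...##/##.##
[..##./####.] H move#2: H00:-1/####./####.*
[####./####.] V move#3: V04:+1/#####/#####*
[#####/#####] end (terminal -1, H#4); searched ...#./##.#. to 11

PV length from [...#./##.#.]: 3 plies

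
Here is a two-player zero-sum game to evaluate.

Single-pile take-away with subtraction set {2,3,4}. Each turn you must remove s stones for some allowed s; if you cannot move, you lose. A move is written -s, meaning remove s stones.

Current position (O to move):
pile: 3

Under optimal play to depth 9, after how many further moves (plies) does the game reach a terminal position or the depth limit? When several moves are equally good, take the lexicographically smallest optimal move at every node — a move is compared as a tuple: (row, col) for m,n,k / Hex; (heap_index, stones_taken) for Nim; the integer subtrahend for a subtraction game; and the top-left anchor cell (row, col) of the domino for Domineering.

PV length from [3]: 1 ply

ply 1, O at 3 | -2=+1→1*; -3=+1→0
ply 2: 1 is terminal -1 (X); from 3 depth 9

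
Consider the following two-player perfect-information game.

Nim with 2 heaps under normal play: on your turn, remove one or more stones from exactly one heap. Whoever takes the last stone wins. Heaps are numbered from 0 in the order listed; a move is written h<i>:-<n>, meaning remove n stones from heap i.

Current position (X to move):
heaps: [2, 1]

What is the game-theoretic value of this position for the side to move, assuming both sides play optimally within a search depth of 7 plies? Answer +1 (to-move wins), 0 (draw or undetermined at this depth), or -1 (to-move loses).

value((2,1), X) = +1

[(2,1)] X move#1: h0:-1:+1/(1,1)*, h0:-2:-1/(0,1), h1:-1:-1/(2,0)
[(1,1)] O move#2: h0:-1:-1/(0,1)*, h1:-1:-1/(1,0)
[(0,1)] X move#3: h1:-1:+1/(0,0)*
[(0,0)] end (terminal -1, O#4); searched (2,1) to 7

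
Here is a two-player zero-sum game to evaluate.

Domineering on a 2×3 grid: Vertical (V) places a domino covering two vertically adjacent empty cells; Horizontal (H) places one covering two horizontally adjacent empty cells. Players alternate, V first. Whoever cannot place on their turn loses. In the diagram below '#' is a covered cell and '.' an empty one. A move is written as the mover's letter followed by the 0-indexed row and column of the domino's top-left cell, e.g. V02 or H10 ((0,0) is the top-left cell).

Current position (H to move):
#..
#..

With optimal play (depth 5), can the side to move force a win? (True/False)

H winning at [#../#..]: True

p1 H@[#../#..]: H01[###/#..]+1* H11[#../###]+1
p2 V@[###/#..] terminal -1; root [#../#..] d5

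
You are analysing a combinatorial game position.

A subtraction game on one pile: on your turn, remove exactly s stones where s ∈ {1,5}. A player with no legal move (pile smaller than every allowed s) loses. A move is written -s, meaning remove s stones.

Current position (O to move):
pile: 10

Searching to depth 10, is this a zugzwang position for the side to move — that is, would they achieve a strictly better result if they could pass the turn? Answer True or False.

zugzwang(10, O) = True

p1 O@[10]: -1[9]-1* -5[5]-1
p2 X@[9]: -1[8]+1* -5[4]+1
p3 O@[8]: -1[7]-1* -5[3]-1
p4 X@[7]: -1[6]+1* -5[2]+1
p5 O@[6]: -1[5]-1* -5[1]-1
p6 X@[5]: -1[4]+1* -5[0]+1
p7 O@[4]: -1[3]-1*
p8 X@[3]: -1[2]+1*
p9 O@[2]: -1[1]-1*
p10 X@[1]: -1[0]+1*
p11 O@[0] terminal -1; root [10] d10
pass branch (X moves first from the same position):
  | p1 X@[10]: -1[9]-1* -5[5]-1
  | p2 O@[9]: -1[8]+1* -5[4]+1
  | p3 X@[8]: -1[7]-1* -5[3]-1
  | p4 O@[7]: -1[6]+1* -5[2]+1
  | p5 X@[6]: -1[5]-1* -5[1]-1
  | p6 O@[5]: -1[4]+1* -5[0]+1
  | p7 X@[4]: -1[3]-1*
  | p8 O@[3]: -1[2]+1*
  | p9 X@[2]: -1[1]-1*
  | p10 O@[1]: -1[0]+1*
  | p11 X@[0] terminal -1; root [10] d10
O moving scores -1; O passing scores +1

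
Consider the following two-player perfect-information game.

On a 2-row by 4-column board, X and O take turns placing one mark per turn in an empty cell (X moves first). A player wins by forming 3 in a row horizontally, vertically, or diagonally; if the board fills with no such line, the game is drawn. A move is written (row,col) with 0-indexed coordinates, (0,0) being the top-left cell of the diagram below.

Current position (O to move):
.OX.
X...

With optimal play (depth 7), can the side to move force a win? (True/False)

O winning at [.OX./X...]: False

ply 1, O at .OX./X... | (0,0)=+0→OOX./X...*; (0,3)=+0→.OXO/X...; (1,1)=+0→.OX./XO..; (1,2)=+0→.OX./X.O.; (1,3)=+0→.OX./X..O
ply 2, X at OOX./X... | (0,3)=+0→OOXX/X...*; (1,1)=+0→OOX./XX..; (1,2)=+0→OOX./X.X.; (1,3)=+0→OOX./X..X
ply 3, O at OOXX/X... | (1,1)=+0→OOXX/XO..*; (1,2)=+0→OOXX/X.O.; (1,3)=+0→OOXX/X..O
ply 4, X at OOXX/XO.. | (1,2)=+0→OOXX/XOX.*; (1,3)=+0→OOXX/XO.X
ply 5, O at OOXX/XOX. | (1,3)=+0→OOXX/XOXO*
ply 6: OOXX/XOXO is terminal +0 (X); from .OX./X... depth 7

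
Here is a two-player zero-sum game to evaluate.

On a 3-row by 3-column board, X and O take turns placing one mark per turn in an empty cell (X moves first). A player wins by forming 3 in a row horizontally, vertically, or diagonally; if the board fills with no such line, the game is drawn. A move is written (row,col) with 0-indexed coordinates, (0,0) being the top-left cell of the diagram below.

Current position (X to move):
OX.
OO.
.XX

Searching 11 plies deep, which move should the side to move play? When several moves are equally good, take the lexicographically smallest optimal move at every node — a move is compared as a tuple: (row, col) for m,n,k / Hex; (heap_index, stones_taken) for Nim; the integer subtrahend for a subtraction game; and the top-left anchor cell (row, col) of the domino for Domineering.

X's best at [OX./OO./.XX]: (2,0)

ply 1, X at OX./OO./.XX | (0,2)=-1→OXX/OO./.XX; (1,2)=-1→OX./OOX/.XX; (2,0)=+1→OX./OO./XXX*
ply 2: OX./OO./XXX is terminal -1 (O); from OX./OO./.XX depth 11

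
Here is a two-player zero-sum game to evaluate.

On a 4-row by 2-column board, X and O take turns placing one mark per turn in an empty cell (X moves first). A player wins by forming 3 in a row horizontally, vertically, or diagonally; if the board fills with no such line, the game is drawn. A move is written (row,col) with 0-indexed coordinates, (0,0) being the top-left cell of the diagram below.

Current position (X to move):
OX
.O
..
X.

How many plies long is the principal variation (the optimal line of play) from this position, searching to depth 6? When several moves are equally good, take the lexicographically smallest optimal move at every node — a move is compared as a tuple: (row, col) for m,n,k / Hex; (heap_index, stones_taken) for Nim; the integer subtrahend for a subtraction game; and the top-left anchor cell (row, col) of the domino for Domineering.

ply 1, X at OX/.O/../X. | (1,0)=+0→OX/XO/../X.*; (2,0)=+0→OX/.O/X./X.; (2,1)=+0→OX/.O/.X/X.; (3,1)=+0→OX/.O/../XX
ply 2, O at OX/XO/../X. | (2,0)=+0→OX/XO/O./X.*; (2,1)=-1→OX/XO/.O/X.; (3,1)=-1→OX/XO/../XO
ply 3, X at OX/XO/O./X. | (2,1)=+0→OX/XO/OX/X.*; (3,1)=+0→OX/XO/O./XX
ply 4, O at OX/XO/OX/X. | (3,1)=+0→OX/XO/OX/XO*
ply 5: OX/XO/OX/XO is terminal +0 (X); from OX/.O/../X. depth 6

PV length from [OX/.O/../X.]: 4 plies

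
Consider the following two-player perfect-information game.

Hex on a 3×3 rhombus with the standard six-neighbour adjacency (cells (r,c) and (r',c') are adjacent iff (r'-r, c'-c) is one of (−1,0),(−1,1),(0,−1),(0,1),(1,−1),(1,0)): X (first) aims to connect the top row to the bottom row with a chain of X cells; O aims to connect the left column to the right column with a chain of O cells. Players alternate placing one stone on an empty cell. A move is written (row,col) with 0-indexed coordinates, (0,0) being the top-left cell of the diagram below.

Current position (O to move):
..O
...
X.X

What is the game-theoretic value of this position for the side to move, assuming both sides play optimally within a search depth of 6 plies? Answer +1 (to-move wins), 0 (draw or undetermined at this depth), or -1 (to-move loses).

[..O/.../X.X] O move#1: (0,0):-1/O.O/.../X.X, (0,1):+1/.OO/.../X.X*, (1,0):+1/..O/O../X.X, (1,1):-1/..O/.O./X.X, (1,2):-1/..O/..O/X.X, (2,1):-1/..O/.../XOX
[.OO/.../X.X] X move#2: (0,0):-1/XOO/.../X.X*, (1,0):-1/.OO/X../X.X, (1,1):-1/.OO/.X./X.X, (1,2):-1/.OO/..X/X.X, (2,1):-1/.OO/.../XXX
[XOO/.../X.X] O move#3: (1,0):+1/XOO/O../X.X*, (1,1):-1/XOO/.O./X.X, (1,2):-1/XOO/..O/X.X, (2,1):-1/XOO/.../XOX
[XOO/O../X.X] end (terminal -1, X#4); searched ..O/.../X.X to 6

value(..O/.../X.X, O) = +1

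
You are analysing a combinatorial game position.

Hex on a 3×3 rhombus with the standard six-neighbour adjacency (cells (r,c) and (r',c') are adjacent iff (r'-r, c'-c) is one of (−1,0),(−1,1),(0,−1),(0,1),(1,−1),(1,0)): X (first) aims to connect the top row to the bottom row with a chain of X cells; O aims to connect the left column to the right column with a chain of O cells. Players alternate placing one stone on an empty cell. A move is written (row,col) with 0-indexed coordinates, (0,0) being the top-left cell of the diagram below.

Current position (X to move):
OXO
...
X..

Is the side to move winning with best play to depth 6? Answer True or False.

X winning at [OXO/.../X..]: True

[OXO/.../X..] X move#1: (1,0):+1/OXO/X../X..*, (1,1):+1/OXO/.X./X.., (1,2):+1/OXO/..X/X.., (2,1):+1/OXO/.../XX., (2,2):+1/OXO/.../X.X
[OXO/X../X..] end (terminal -1, O#2); searched OXO/.../X.. to 6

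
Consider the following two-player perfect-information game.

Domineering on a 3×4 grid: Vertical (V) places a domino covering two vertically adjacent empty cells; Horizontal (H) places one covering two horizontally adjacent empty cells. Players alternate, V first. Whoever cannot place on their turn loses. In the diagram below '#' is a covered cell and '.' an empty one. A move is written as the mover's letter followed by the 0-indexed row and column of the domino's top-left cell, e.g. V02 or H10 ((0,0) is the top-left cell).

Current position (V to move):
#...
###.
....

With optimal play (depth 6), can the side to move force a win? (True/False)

p1 V@[#.../###./....]: V03[#..#/####/....]-1* V13[#.../####/...#]-1
p2 H@[#..#/####/....]: H01[####/####/....]+1* H20[#..#/####/##..]+1 H21[#..#/####/.##.]+1 H22[#..#/####/..##]+1
p3 V@[####/####/....] terminal -1; root [#.../###./....] d6

V winning at [#.../###./....]: False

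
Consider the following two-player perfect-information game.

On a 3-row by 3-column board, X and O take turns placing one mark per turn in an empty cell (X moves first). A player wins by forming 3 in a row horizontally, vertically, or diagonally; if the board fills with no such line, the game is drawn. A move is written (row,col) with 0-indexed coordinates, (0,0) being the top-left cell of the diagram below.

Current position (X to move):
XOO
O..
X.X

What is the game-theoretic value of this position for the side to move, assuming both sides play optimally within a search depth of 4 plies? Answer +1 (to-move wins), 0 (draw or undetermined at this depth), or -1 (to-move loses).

value(XOO/O../X.X, X) = +1

ply 1, X at XOO/O../X.X | (1,1)=+1→XOO/OX./X.X*; (1,2)=+1→XOO/O.X/X.X; (2,1)=+1→XOO/O../XXX
ply 2: XOO/OX./X.X is terminal -1 (O); from XOO/O../X.X depth 4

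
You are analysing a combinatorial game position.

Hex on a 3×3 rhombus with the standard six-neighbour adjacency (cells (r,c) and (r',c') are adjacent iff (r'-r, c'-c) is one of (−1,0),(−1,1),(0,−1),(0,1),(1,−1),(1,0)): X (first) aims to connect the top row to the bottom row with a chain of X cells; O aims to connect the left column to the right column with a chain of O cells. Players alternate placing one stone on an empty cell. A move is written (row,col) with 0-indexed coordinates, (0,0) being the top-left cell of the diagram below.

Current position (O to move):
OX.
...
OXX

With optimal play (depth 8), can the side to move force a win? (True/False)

[OX./.../OXX] O move#1: (0,2):-1/OXO/.../OXX, (1,0):-1/OX./O../OXX, (1,1):+1/OX./.O./OXX*, (1,2):-1/OX./..O/OXX
[OX./.O./OXX] X move#2: (0,2):-1/OXX/.O./OXX*, (1,0):-1/OX./XO./OXX, (1,2):-1/OX./.OX/OXX
[OXX/.O./OXX] O move#3: (1,0):-1/OXX/OO./OXX, (1,2):+1/OXX/.OO/OXX*
[OXX/.OO/OXX] end (terminal -1, X#4); searched OX./.../OXX to 8

O winning at [OX./.../OXX]: True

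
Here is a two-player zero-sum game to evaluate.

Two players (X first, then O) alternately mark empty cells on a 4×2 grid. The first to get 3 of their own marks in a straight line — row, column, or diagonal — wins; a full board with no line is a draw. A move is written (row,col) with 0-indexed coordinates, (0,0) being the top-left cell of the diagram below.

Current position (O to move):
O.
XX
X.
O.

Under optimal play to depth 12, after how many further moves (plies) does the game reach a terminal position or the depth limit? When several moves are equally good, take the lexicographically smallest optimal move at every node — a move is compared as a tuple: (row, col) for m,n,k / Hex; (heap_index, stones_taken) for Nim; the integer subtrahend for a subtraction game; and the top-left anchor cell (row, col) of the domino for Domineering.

PV length from [O./XX/X./O.]: 3 plies

[O./XX/X./O.] O move#1: (0,1):+0/OO/XX/X./O.*, (2,1):+0/O./XX/XO/O., (3,1):+0/O./XX/X./OO
[OO/XX/X./O.] X move#2: (2,1):+0/OO/XX/XX/O.*, (3,1):+0/OO/XX/X./OX
[OO/XX/XX/O.] O move#3: (3,1):+0/OO/XX/XX/OO*
[OO/XX/XX/OO] end (terminal +0, X#4); searched O./XX/X./O. to 12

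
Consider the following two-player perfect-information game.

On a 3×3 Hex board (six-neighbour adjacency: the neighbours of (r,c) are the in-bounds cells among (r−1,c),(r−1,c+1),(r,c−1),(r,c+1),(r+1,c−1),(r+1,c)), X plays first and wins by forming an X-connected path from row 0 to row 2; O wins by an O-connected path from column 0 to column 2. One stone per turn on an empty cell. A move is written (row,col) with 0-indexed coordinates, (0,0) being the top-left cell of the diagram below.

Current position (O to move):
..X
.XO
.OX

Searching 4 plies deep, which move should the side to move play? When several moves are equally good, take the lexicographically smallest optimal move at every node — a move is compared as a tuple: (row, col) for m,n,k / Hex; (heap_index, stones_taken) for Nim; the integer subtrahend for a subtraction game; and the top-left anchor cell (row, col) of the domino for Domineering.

O's best at [..X/.XO/.OX]: (2,0)

ply 1, O at ..X/.XO/.OX | (0,0)=-1→O.X/.XO/.OX; (0,1)=-1→.OX/.XO/.OX; (1,0)=-1→..X/OXO/.OX; (2,0)=+1→..X/.XO/OOX*
ply 2: ..X/.XO/OOX is terminal -1 (X); from ..X/.XO/.OX depth 4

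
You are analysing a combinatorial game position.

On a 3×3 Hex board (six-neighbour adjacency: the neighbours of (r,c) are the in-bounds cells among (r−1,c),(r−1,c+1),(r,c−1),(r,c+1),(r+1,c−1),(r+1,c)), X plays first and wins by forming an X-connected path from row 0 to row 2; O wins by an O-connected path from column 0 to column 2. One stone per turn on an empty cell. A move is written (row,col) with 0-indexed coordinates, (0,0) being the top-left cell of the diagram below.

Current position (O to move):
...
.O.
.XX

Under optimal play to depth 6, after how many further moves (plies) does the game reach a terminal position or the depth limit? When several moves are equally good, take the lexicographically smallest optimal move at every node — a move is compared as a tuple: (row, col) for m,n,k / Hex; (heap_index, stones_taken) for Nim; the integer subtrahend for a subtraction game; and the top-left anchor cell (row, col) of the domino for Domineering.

[.../.O./.XX] O move#1: (0,0):+1/O../.O./.XX*, (0,1):+1/.O./.O./.XX, (0,2):+1/..O/.O./.XX, (1,0):+1/.../OO./.XX, (1,2):+1/.../.OO/.XX, (2,0):+1/.../.O./OXX
[O../.O./.XX] X move#2: (0,1):-1/OX./.O./.XX*, (0,2):-1/O.X/.O./.XX, (1,0):-1/O../XO./.XX, (1,2):-1/O../.OX/.XX, (2,0):-1/O../.O./XXX
[OX./.O./.XX] O move#3: (0,2):+1/OXO/.O./.XX*, (1,0):+1/OX./OO./.XX, (1,2):+1/OX./.OO/.XX, (2,0):+1/OX./.O./OXX
[OXO/.O./.XX] X move#4: (1,0):-1/OXO/XO./.XX*, (1,2):-1/OXO/.OX/.XX, (2,0):-1/OXO/.O./XXX
[OXO/XO./.XX] O move#5: (1,2):-1/OXO/XOO/.XX, (2,0):+1/OXO/XO./OXX*
[OXO/XO./OXX] end (terminal -1, X#6); searched .../.O./.XX to 6

PV length from [.../.O./.XX]: 5 plies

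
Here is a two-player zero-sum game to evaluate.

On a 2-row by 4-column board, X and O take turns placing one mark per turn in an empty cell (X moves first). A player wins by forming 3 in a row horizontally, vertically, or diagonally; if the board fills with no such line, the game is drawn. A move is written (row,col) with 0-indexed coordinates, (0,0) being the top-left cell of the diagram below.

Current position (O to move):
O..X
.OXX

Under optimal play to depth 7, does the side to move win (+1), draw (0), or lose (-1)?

[O..X/.OXX] O move#1: (0,1):+0/OO.X/.OXX*, (0,2):+0/O.OX/.OXX, (1,0):+0/O..X/OOXX
[OO.X/.OXX] X move#2: (0,2):+0/OOXX/.OXX*, (1,0):-1/OO.X/XOXX
[OOXX/.OXX] O move#3: (1,0):+0/OOXX/OOXX*
[OOXX/OOXX] end (terminal +0, X#4); searched O..X/.OXX to 7

value(O..X/.OXX, O) = 0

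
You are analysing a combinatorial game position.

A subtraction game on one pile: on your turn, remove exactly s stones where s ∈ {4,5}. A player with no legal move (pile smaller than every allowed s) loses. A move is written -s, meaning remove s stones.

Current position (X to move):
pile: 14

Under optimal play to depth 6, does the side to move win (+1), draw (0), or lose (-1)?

value(14, X) = +1

ply 1, X at 14 | -4=+1→10*; -5=+1→9
ply 2, O at 10 | -4=-1→6*; -5=-1→5
ply 3, X at 6 | -4=+1→2*; -5=+1→1
ply 4: 2 is terminal -1 (O); from 14 depth 6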